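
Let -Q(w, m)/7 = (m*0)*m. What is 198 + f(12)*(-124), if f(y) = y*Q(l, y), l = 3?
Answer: 198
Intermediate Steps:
Q(w, m) = 0 (Q(w, m) = -7*m*0*m = -0*m = -7*0 = 0)
f(y) = 0 (f(y) = y*0 = 0)
198 + f(12)*(-124) = 198 + 0*(-124) = 198 + 0 = 198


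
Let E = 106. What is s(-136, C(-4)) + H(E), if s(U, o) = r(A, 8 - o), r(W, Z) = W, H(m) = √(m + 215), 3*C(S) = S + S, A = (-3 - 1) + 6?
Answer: 2 + √321 ≈ 19.916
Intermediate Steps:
A = 2 (A = -4 + 6 = 2)
C(S) = 2*S/3 (C(S) = (S + S)/3 = (2*S)/3 = 2*S/3)
H(m) = √(215 + m)
s(U, o) = 2
s(-136, C(-4)) + H(E) = 2 + √(215 + 106) = 2 + √321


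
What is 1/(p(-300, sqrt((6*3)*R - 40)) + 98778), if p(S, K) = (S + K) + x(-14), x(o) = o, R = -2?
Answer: 24616/2423789843 - I*sqrt(19)/4847579686 ≈ 1.0156e-5 - 8.9919e-10*I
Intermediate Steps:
p(S, K) = -14 + K + S (p(S, K) = (S + K) - 14 = (K + S) - 14 = -14 + K + S)
1/(p(-300, sqrt((6*3)*R - 40)) + 98778) = 1/((-14 + sqrt((6*3)*(-2) - 40) - 300) + 98778) = 1/((-14 + sqrt(18*(-2) - 40) - 300) + 98778) = 1/((-14 + sqrt(-36 - 40) - 300) + 98778) = 1/((-14 + sqrt(-76) - 300) + 98778) = 1/((-14 + 2*I*sqrt(19) - 300) + 98778) = 1/((-314 + 2*I*sqrt(19)) + 98778) = 1/(98464 + 2*I*sqrt(19))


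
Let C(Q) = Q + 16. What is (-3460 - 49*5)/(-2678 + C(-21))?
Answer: 3705/2683 ≈ 1.3809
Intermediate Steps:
C(Q) = 16 + Q
(-3460 - 49*5)/(-2678 + C(-21)) = (-3460 - 49*5)/(-2678 + (16 - 21)) = (-3460 - 245)/(-2678 - 5) = -3705/(-2683) = -3705*(-1/2683) = 3705/2683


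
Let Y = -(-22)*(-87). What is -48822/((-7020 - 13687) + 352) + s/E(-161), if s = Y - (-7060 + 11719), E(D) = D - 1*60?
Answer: 48194359/1499485 ≈ 32.141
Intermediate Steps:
E(D) = -60 + D (E(D) = D - 60 = -60 + D)
Y = -1914 (Y = -1*1914 = -1914)
s = -6573 (s = -1914 - (-7060 + 11719) = -1914 - 1*4659 = -1914 - 4659 = -6573)
-48822/((-7020 - 13687) + 352) + s/E(-161) = -48822/((-7020 - 13687) + 352) - 6573/(-60 - 161) = -48822/(-20707 + 352) - 6573/(-221) = -48822/(-20355) - 6573*(-1/221) = -48822*(-1/20355) + 6573/221 = 16274/6785 + 6573/221 = 48194359/1499485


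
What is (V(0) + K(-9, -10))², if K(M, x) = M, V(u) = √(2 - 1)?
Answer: 64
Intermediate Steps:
V(u) = 1 (V(u) = √1 = 1)
(V(0) + K(-9, -10))² = (1 - 9)² = (-8)² = 64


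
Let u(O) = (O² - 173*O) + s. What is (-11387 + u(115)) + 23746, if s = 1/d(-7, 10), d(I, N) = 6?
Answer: 34135/6 ≈ 5689.2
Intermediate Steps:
s = ⅙ (s = 1/6 = ⅙ ≈ 0.16667)
u(O) = ⅙ + O² - 173*O (u(O) = (O² - 173*O) + ⅙ = ⅙ + O² - 173*O)
(-11387 + u(115)) + 23746 = (-11387 + (⅙ + 115² - 173*115)) + 23746 = (-11387 + (⅙ + 13225 - 19895)) + 23746 = (-11387 - 40019/6) + 23746 = -108341/6 + 23746 = 34135/6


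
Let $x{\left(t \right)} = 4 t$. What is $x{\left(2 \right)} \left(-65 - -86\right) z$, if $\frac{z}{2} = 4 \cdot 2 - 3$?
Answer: $1680$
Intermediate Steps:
$z = 10$ ($z = 2 \left(4 \cdot 2 - 3\right) = 2 \left(8 - 3\right) = 2 \cdot 5 = 10$)
$x{\left(2 \right)} \left(-65 - -86\right) z = 4 \cdot 2 \left(-65 - -86\right) 10 = 8 \left(-65 + 86\right) 10 = 8 \cdot 21 \cdot 10 = 168 \cdot 10 = 1680$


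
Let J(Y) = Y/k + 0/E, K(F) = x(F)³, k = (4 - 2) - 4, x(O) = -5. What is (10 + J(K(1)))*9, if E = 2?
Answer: 1305/2 ≈ 652.50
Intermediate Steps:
k = -2 (k = 2 - 4 = -2)
K(F) = -125 (K(F) = (-5)³ = -125)
J(Y) = -Y/2 (J(Y) = Y/(-2) + 0/2 = Y*(-½) + 0*(½) = -Y/2 + 0 = -Y/2)
(10 + J(K(1)))*9 = (10 - ½*(-125))*9 = (10 + 125/2)*9 = (145/2)*9 = 1305/2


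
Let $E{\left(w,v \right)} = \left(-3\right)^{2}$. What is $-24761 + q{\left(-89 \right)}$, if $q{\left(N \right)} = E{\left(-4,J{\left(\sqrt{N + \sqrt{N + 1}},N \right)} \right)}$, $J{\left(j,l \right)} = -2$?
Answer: $-24752$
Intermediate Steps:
$E{\left(w,v \right)} = 9$
$q{\left(N \right)} = 9$
$-24761 + q{\left(-89 \right)} = -24761 + 9 = -24752$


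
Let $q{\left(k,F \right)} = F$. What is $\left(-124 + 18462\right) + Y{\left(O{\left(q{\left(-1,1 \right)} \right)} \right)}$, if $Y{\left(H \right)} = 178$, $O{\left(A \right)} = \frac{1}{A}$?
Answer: $18516$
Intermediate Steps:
$\left(-124 + 18462\right) + Y{\left(O{\left(q{\left(-1,1 \right)} \right)} \right)} = \left(-124 + 18462\right) + 178 = 18338 + 178 = 18516$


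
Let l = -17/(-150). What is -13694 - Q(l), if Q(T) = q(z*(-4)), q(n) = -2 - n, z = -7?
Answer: -13664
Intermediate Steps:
l = 17/150 (l = -17*(-1/150) = 17/150 ≈ 0.11333)
Q(T) = -30 (Q(T) = -2 - (-7)*(-4) = -2 - 1*28 = -2 - 28 = -30)
-13694 - Q(l) = -13694 - 1*(-30) = -13694 + 30 = -13664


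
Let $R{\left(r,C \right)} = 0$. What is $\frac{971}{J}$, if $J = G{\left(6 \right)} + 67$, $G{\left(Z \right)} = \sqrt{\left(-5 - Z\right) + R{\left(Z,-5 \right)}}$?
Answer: $\frac{65057}{4500} - \frac{971 i \sqrt{11}}{4500} \approx 14.457 - 0.71565 i$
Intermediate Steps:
$G{\left(Z \right)} = \sqrt{-5 - Z}$ ($G{\left(Z \right)} = \sqrt{\left(-5 - Z\right) + 0} = \sqrt{-5 - Z}$)
$J = 67 + i \sqrt{11}$ ($J = \sqrt{-5 - 6} + 67 = \sqrt{-11} + 67 = i \sqrt{11} + 67 = 67 + i \sqrt{11} \approx 67.0 + 3.3166 i$)
$\frac{971}{J} = \frac{971}{67 + i \sqrt{11}}$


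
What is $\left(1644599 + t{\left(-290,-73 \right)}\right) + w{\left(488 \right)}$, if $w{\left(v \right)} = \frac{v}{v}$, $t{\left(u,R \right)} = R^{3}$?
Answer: $1255583$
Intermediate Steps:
$w{\left(v \right)} = 1$
$\left(1644599 + t{\left(-290,-73 \right)}\right) + w{\left(488 \right)} = \left(1644599 + \left(-73\right)^{3}\right) + 1 = \left(1644599 - 389017\right) + 1 = 1255582 + 1 = 1255583$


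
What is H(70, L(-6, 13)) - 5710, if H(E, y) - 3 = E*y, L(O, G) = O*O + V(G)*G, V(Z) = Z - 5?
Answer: 4093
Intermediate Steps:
V(Z) = -5 + Z
L(O, G) = O² + G*(-5 + G) (L(O, G) = O*O + (-5 + G)*G = O² + G*(-5 + G))
H(E, y) = 3 + E*y
H(70, L(-6, 13)) - 5710 = (3 + 70*((-6)² + 13*(-5 + 13))) - 5710 = (3 + 70*(36 + 13*8)) - 5710 = (3 + 70*(36 + 104)) - 5710 = (3 + 70*140) - 5710 = (3 + 9800) - 5710 = 9803 - 5710 = 4093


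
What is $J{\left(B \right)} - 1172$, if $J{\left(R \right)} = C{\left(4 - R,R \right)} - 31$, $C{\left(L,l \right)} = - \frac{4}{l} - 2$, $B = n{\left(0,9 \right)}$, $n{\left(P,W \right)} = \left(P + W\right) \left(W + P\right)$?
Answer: $- \frac{97609}{81} \approx -1205.0$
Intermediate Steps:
$n{\left(P,W \right)} = \left(P + W\right)^{2}$ ($n{\left(P,W \right)} = \left(P + W\right) \left(P + W\right) = \left(P + W\right)^{2}$)
$B = 81$ ($B = \left(0 + 9\right)^{2} = 9^{2} = 81$)
$C{\left(L,l \right)} = -2 - \frac{4}{l}$
$J{\left(R \right)} = -33 - \frac{4}{R}$ ($J{\left(R \right)} = \left(-2 - \frac{4}{R}\right) - 31 = -33 - \frac{4}{R}$)
$J{\left(B \right)} - 1172 = \left(-33 - \frac{4}{81}\right) - 1172 = - \frac{2677}{81} - 1172 = - \frac{97609}{81}$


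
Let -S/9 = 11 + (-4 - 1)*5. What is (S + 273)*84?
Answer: 33516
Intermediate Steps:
S = 126 (S = -9*(11 + (-4 - 1)*5) = -9*(11 - 5*5) = -9*(11 - 25) = -9*(-14) = 126)
(S + 273)*84 = (126 + 273)*84 = 399*84 = 33516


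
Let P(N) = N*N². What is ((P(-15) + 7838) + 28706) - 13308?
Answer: 19861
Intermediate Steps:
P(N) = N³
((P(-15) + 7838) + 28706) - 13308 = (((-15)³ + 7838) + 28706) - 13308 = ((-3375 + 7838) + 28706) - 13308 = (4463 + 28706) - 13308 = 33169 - 13308 = 19861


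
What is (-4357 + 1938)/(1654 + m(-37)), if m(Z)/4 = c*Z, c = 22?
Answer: 2419/1602 ≈ 1.5100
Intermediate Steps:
m(Z) = 88*Z (m(Z) = 4*(22*Z) = 88*Z)
(-4357 + 1938)/(1654 + m(-37)) = (-4357 + 1938)/(1654 + 88*(-37)) = -2419/(1654 - 3256) = -2419/(-1602) = -2419*(-1/1602) = 2419/1602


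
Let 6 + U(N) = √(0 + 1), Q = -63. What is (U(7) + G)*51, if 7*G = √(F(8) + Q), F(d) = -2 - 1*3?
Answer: -255 + 102*I*√17/7 ≈ -255.0 + 60.08*I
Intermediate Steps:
F(d) = -5 (F(d) = -2 - 3 = -5)
U(N) = -5 (U(N) = -6 + √(0 + 1) = -6 + √1 = -6 + 1 = -5)
G = 2*I*√17/7 (G = √(-5 - 63)/7 = √(-68)/7 = (2*I*√17)/7 = 2*I*√17/7 ≈ 1.178*I)
(U(7) + G)*51 = (-5 + 2*I*√17/7)*51 = -255 + 102*I*√17/7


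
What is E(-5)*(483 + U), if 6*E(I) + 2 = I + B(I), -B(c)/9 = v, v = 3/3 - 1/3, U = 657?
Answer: -2470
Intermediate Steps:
v = ⅔ (v = 3*(⅓) - 1*⅓ = 1 - ⅓ = ⅔ ≈ 0.66667)
B(c) = -6 (B(c) = -9*⅔ = -6)
E(I) = -4/3 + I/6 (E(I) = -⅓ + (I - 6)/6 = -⅓ + (-6 + I)/6 = -⅓ + (-1 + I/6) = -4/3 + I/6)
E(-5)*(483 + U) = (-4/3 + (⅙)*(-5))*(483 + 657) = (-4/3 - ⅚)*1140 = -13/6*1140 = -2470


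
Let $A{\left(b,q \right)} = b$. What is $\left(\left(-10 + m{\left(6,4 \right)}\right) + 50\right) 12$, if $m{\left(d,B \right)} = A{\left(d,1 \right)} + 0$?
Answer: $552$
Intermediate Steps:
$m{\left(d,B \right)} = d$ ($m{\left(d,B \right)} = d + 0 = d$)
$\left(\left(-10 + m{\left(6,4 \right)}\right) + 50\right) 12 = \left(\left(-10 + 6\right) + 50\right) 12 = \left(-4 + 50\right) 12 = 46 \cdot 12 = 552$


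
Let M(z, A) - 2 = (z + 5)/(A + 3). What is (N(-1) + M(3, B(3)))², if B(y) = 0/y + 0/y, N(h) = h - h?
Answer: 196/9 ≈ 21.778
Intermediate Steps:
N(h) = 0
B(y) = 0 (B(y) = 0 + 0 = 0)
M(z, A) = 2 + (5 + z)/(3 + A) (M(z, A) = 2 + (z + 5)/(A + 3) = 2 + (5 + z)/(3 + A))
(N(-1) + M(3, B(3)))² = (0 + (11 + 3 + 2*0)/(3 + 0))² = (0 + (11 + 3 + 0)/3)² = (0 + (⅓)*14)² = (0 + 14/3)² = (14/3)² = 196/9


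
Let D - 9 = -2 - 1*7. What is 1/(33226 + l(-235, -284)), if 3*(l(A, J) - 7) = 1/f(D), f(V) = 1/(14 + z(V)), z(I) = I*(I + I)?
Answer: 3/99713 ≈ 3.0086e-5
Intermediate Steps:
z(I) = 2*I**2 (z(I) = I*(2*I) = 2*I**2)
D = 0 (D = 9 + (-2 - 1*7) = 9 + (-2 - 7) = 9 - 9 = 0)
f(V) = 1/(14 + 2*V**2)
l(A, J) = 35/3 (l(A, J) = 7 + 1/(3*((1/(2*(7 + 0**2))))) = 7 + 1/(3*((1/(2*(7 + 0))))) = 7 + 1/(3*(((1/2)/7))) = 7 + 1/(3*(((1/2)*(1/7)))) = 7 + 1/(3*(1/14)) = 7 + (1/3)*14 = 7 + 14/3 = 35/3)
1/(33226 + l(-235, -284)) = 1/(33226 + 35/3) = 1/(99713/3) = 3/99713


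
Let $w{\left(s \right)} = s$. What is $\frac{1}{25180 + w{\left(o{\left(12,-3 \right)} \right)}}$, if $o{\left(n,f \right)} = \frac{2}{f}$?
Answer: $\frac{3}{75538} \approx 3.9715 \cdot 10^{-5}$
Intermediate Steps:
$\frac{1}{25180 + w{\left(o{\left(12,-3 \right)} \right)}} = \frac{1}{25180 + \frac{2}{-3}} = \frac{1}{25180 + 2 \left(- \frac{1}{3}\right)} = \frac{1}{25180 - \frac{2}{3}} = \frac{1}{\frac{75538}{3}} = \frac{3}{75538}$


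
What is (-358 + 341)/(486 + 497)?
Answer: -17/983 ≈ -0.017294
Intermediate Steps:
(-358 + 341)/(486 + 497) = -17/983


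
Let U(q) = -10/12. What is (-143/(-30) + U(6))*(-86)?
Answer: -5074/15 ≈ -338.27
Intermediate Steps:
U(q) = -⅚ (U(q) = -10*1/12 = -⅚)
(-143/(-30) + U(6))*(-86) = (-143/(-30) - ⅚)*(-86) = (-143*(-1/30) - ⅚)*(-86) = (143/30 - ⅚)*(-86) = (59/15)*(-86) = -5074/15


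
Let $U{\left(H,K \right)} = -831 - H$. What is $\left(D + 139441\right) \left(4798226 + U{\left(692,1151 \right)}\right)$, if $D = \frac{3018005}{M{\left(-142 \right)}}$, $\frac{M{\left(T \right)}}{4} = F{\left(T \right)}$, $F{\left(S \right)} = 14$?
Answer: $\frac{51932469166803}{56} \approx 9.2737 \cdot 10^{11}$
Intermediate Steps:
$M{\left(T \right)} = 56$ ($M{\left(T \right)} = 4 \cdot 14 = 56$)
$D = \frac{3018005}{56} \approx 53893.0$
$\left(D + 139441\right) \left(4798226 + U{\left(692,1151 \right)}\right) = \left(\frac{3018005}{56} + 139441\right) \left(4798226 - 1523\right) = \frac{10826701 \left(4798226 - 1523\right)}{56} = \frac{10826701}{56} \cdot 4796703 = \frac{51932469166803}{56}$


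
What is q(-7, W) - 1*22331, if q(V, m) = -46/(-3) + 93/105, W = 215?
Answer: -2343052/105 ≈ -22315.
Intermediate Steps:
q(V, m) = 1703/105 (q(V, m) = -46*(-⅓) + 93*(1/105) = 46/3 + 31/35 = 1703/105)
q(-7, W) - 1*22331 = 1703/105 - 1*22331 = 1703/105 - 22331 = -2343052/105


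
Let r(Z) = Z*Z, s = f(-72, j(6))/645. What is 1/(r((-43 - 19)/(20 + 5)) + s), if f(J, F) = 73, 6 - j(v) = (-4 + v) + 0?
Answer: 80625/505001 ≈ 0.15965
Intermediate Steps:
j(v) = 10 - v (j(v) = 6 - ((-4 + v) + 0) = 6 - (-4 + v) = 6 + (4 - v) = 10 - v)
s = 73/645 ≈ 0.11318
r(Z) = Z²
1/(r((-43 - 19)/(20 + 5)) + s) = 1/(((-43 - 19)/(20 + 5))² + 73/645) = 1/((-62/25)² + 73/645) = 1/(3844/625 + 73/645) = 1/(505001/80625) = 80625/505001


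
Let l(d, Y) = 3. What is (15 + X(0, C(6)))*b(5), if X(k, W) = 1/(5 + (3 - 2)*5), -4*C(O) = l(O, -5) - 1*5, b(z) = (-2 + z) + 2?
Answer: 151/2 ≈ 75.500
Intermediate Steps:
b(z) = z
C(O) = ½ (C(O) = -(3 - 1*5)/4 = -(3 - 5)/4 = -¼*(-2) = ½)
X(k, W) = ⅒ (X(k, W) = 1/(5 + 1*5) = 1/(5 + 5) = 1/10 = ⅒)
(15 + X(0, C(6)))*b(5) = (15 + ⅒)*5 = (151/10)*5 = 151/2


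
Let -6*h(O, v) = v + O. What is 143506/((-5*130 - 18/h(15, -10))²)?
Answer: 1793825/4936082 ≈ 0.36341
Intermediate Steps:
h(O, v) = -O/6 - v/6 (h(O, v) = -(v + O)/6 = -(O + v)/6 = -O/6 - v/6)
143506/((-5*130 - 18/h(15, -10))²) = 143506/((-5*130 - 18/(-⅙*15 - ⅙*(-10)))²) = 143506/((-650 - 18/(-5/2 + 5/3))²) = 143506/((-650 - 18/(-⅚))²) = 143506/((-650 - 18*(-6/5))²) = 143506/((-650 + 108/5)²) = 143506/((-3142/5)²) = 143506/(9872164/25) = 143506*(25/9872164) = 1793825/4936082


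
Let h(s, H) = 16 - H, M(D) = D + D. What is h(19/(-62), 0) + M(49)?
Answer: 114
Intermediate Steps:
M(D) = 2*D
h(19/(-62), 0) + M(49) = (16 - 1*0) + 2*49 = (16 + 0) + 98 = 16 + 98 = 114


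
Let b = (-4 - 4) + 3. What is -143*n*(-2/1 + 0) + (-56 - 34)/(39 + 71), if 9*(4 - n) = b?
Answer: 128905/99 ≈ 1302.1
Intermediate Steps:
b = -5 (b = -8 + 3 = -5)
n = 41/9 (n = 4 - 1/9*(-5) = 4 + 5/9 = 41/9 ≈ 4.5556)
-143*n*(-2/1 + 0) + (-56 - 34)/(39 + 71) = -5863*(-2/1 + 0)/9 + (-56 - 34)/(39 + 71) = -5863*(-2*1 + 0)/9 - 90/110 = -5863*(-2 + 0)/9 - 90*1/110 = -5863*(-2)/9 - 9/11 = -143*(-82/9) - 9/11 = 11726/9 - 9/11 = 128905/99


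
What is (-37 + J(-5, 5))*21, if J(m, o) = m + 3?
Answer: -819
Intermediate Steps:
J(m, o) = 3 + m
(-37 + J(-5, 5))*21 = (-37 + (3 - 5))*21 = (-37 - 2)*21 = -39*21 = -819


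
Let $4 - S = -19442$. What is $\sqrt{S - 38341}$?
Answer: $i \sqrt{18895} \approx 137.46 i$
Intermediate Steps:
$S = 19446$ ($S = 4 - -19442 = 4 + 19442 = 19446$)
$\sqrt{S - 38341} = \sqrt{19446 - 38341} = \sqrt{-18895} = i \sqrt{18895}$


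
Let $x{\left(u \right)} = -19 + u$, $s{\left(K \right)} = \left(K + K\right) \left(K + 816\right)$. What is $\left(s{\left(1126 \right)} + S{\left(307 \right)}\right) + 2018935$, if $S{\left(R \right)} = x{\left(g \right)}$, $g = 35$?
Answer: $6392335$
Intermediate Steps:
$s{\left(K \right)} = 2 K \left(816 + K\right)$
$S{\left(R \right)} = 16$ ($S{\left(R \right)} = -19 + 35 = 16$)
$\left(s{\left(1126 \right)} + S{\left(307 \right)}\right) + 2018935 = \left(2 \cdot 1126 \left(816 + 1126\right) + 16\right) + 2018935 = \left(2 \cdot 1126 \cdot 1942 + 16\right) + 2018935 = \left(4373384 + 16\right) + 2018935 = 4373400 + 2018935 = 6392335$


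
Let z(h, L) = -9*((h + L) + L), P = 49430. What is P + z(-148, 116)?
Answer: 48674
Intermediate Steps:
z(h, L) = -18*L - 9*h (z(h, L) = -9*((L + h) + L) = -9*(h + 2*L) = -18*L - 9*h)
P + z(-148, 116) = 49430 + (-18*116 - 9*(-148)) = 49430 + (-2088 + 1332) = 49430 - 756 = 48674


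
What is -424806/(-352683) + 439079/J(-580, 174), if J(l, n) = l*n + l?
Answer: -37245963319/11932441500 ≈ -3.1214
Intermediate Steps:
J(l, n) = l + l*n
-424806/(-352683) + 439079/J(-580, 174) = -424806/(-352683) + 439079/((-580*(1 + 174))) = -424806*(-1/352683) + 439079/((-580*175)) = 141602/117561 + 439079/(-101500) = 141602/117561 + 439079*(-1/101500) = 141602/117561 - 439079/101500 = -37245963319/11932441500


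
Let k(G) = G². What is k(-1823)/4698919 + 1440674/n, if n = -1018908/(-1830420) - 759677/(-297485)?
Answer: 602322023203008662209/1300370414199314 ≈ 4.6319e+5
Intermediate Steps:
n = 9409099004/3025124965 (n = -1018908*(-1/1830420) - 759677*(-1/297485) = 28303/50845 + 759677/297485 = 9409099004/3025124965 ≈ 3.1103)
k(-1823)/4698919 + 1440674/n = (-1823)²/4698919 + 1440674/(9409099004/3025124965) = 3323329*(1/4698919) + 1440674*(3025124965/9409099004) = 3323329/4698919 + 2179109441913205/4704549502 = 602322023203008662209/1300370414199314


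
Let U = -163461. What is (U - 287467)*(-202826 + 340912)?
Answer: -62266843808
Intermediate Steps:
(U - 287467)*(-202826 + 340912) = (-163461 - 287467)*(-202826 + 340912) = -450928*138086 = -62266843808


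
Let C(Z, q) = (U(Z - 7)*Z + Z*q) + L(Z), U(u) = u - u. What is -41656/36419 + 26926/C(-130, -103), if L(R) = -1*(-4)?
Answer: 211338765/243898043 ≈ 0.86650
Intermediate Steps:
U(u) = 0
L(R) = 4
C(Z, q) = 4 + Z*q (C(Z, q) = (0*Z + Z*q) + 4 = (0 + Z*q) + 4 = Z*q + 4 = 4 + Z*q)
-41656/36419 + 26926/C(-130, -103) = -41656/36419 + 26926/(4 - 130*(-103)) = -41656*1/36419 + 26926/(4 + 13390) = -41656/36419 + 26926/13394 = -41656/36419 + 26926*(1/13394) = -41656/36419 + 13463/6697 = 211338765/243898043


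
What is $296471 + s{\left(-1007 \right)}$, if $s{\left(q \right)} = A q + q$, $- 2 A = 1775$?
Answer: $\frac{2378353}{2} \approx 1.1892 \cdot 10^{6}$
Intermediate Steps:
$A = - \frac{1775}{2}$ ($A = \left(- \frac{1}{2}\right) 1775 = - \frac{1775}{2} \approx -887.5$)
$s{\left(q \right)} = - \frac{1773 q}{2}$ ($s{\left(q \right)} = - \frac{1775 q}{2} + q = - \frac{1773 q}{2}$)
$296471 + s{\left(-1007 \right)} = 296471 - - \frac{1785411}{2} = 296471 + \frac{1785411}{2} = \frac{2378353}{2}$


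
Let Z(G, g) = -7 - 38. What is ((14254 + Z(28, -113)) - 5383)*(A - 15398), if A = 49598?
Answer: 301849200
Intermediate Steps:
Z(G, g) = -45
((14254 + Z(28, -113)) - 5383)*(A - 15398) = ((14254 - 45) - 5383)*(49598 - 15398) = (14209 - 5383)*34200 = 8826*34200 = 301849200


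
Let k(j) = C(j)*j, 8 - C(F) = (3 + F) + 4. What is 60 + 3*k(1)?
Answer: 60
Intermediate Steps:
C(F) = 1 - F (C(F) = 8 - ((3 + F) + 4) = 8 - (7 + F) = 8 + (-7 - F) = 1 - F)
k(j) = j*(1 - j) (k(j) = (1 - j)*j = j*(1 - j))
60 + 3*k(1) = 60 + 3*(1*(1 - 1*1)) = 60 + 3*(1*(1 - 1)) = 60 + 3*(1*0) = 60 + 3*0 = 60 + 0 = 60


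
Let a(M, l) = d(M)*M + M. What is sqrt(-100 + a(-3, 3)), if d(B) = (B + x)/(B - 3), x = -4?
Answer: I*sqrt(426)/2 ≈ 10.32*I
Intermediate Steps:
d(B) = (-4 + B)/(-3 + B) (d(B) = (B - 4)/(B - 3) = (-4 + B)/(-3 + B))
a(M, l) = M + M*(-4 + M)/(-3 + M) (a(M, l) = ((-4 + M)/(-3 + M))*M + M = M*(-4 + M)/(-3 + M) + M = M + M*(-4 + M)/(-3 + M))
sqrt(-100 + a(-3, 3)) = sqrt(-100 - 3*(-7 + 2*(-3))/(-3 - 3)) = sqrt(-100 - 3*(-7 - 6)/(-6)) = sqrt(-100 - 3*(-1/6)*(-13)) = sqrt(-100 - 13/2) = sqrt(-213/2) = I*sqrt(426)/2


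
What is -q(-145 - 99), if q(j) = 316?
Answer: -316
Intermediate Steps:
-q(-145 - 99) = -1*316 = -316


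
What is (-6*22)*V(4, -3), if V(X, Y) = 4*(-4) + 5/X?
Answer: 1947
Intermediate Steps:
V(X, Y) = -16 + 5/X
(-6*22)*V(4, -3) = (-6*22)*(-16 + 5/4) = -132*(-16 + 5*(¼)) = -132*(-16 + 5/4) = -132*(-59/4) = 1947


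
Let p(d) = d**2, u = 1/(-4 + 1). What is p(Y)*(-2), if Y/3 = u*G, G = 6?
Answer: -72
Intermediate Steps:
u = -1/3 (u = 1/(-3) = -1/3 ≈ -0.33333)
Y = -6 (Y = 3*(-1/3*6) = 3*(-2) = -6)
p(Y)*(-2) = (-6)**2*(-2) = 36*(-2) = -72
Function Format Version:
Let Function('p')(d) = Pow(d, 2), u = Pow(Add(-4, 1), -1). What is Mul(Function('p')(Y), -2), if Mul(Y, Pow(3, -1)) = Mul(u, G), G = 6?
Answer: -72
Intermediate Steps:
u = Rational(-1, 3) (u = Pow(-3, -1) = Rational(-1, 3) ≈ -0.33333)
Y = -6 (Y = Mul(3, Mul(Rational(-1, 3), 6)) = Mul(3, -2) = -6)
Mul(Function('p')(Y), -2) = Mul(Pow(-6, 2), -2) = Mul(36, -2) = -72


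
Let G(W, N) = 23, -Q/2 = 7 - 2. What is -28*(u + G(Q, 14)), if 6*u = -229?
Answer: 1274/3 ≈ 424.67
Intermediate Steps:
u = -229/6 (u = (⅙)*(-229) = -229/6 ≈ -38.167)
Q = -10 (Q = -2*(7 - 2) = -2*5 = -10)
-28*(u + G(Q, 14)) = -28*(-229/6 + 23) = -28*(-91/6) = 1274/3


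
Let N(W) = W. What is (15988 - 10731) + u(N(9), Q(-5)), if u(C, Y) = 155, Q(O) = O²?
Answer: 5412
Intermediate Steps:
(15988 - 10731) + u(N(9), Q(-5)) = (15988 - 10731) + 155 = 5257 + 155 = 5412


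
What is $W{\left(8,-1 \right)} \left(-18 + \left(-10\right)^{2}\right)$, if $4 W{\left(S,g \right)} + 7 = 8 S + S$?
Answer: $\frac{2665}{2} \approx 1332.5$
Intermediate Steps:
$W{\left(S,g \right)} = - \frac{7}{4} + \frac{9 S}{4}$ ($W{\left(S,g \right)} = - \frac{7}{4} + \frac{8 S + S}{4} = - \frac{7}{4} + \frac{9 S}{4}$)
$W{\left(8,-1 \right)} \left(-18 + \left(-10\right)^{2}\right) = \left(- \frac{7}{4} + \frac{9}{4} \cdot 8\right) \left(-18 + \left(-10\right)^{2}\right) = \left(- \frac{7}{4} + 18\right) \left(-18 + 100\right) = \frac{65}{4} \cdot 82 = \frac{2665}{2}$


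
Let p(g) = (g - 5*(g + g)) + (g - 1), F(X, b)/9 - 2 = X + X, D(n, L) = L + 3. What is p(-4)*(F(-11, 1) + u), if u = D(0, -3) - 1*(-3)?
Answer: -5487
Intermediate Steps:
D(n, L) = 3 + L
u = 3 (u = (3 - 3) - 1*(-3) = 0 + 3 = 3)
F(X, b) = 18 + 18*X (F(X, b) = 18 + 9*(X + X) = 18 + 9*(2*X) = 18 + 18*X)
p(g) = -1 - 8*g (p(g) = (g - 10*g) + (-1 + g) = -9*g + (-1 + g) = -1 - 8*g)
p(-4)*(F(-11, 1) + u) = (-1 - 8*(-4))*((18 + 18*(-11)) + 3) = (-1 + 32)*((18 - 198) + 3) = 31*(-180 + 3) = 31*(-177) = -5487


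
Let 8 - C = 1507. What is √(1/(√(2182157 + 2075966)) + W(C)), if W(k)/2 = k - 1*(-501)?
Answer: √(-36190696520325484 + 4258123*√4258123)/4258123 ≈ 44.677*I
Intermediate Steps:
C = -1499 (C = 8 - 1*1507 = 8 - 1507 = -1499)
W(k) = 1002 + 2*k (W(k) = 2*(k - 1*(-501)) = 2*(k + 501) = 2*(501 + k) = 1002 + 2*k)
√(1/(√(2182157 + 2075966)) + W(C)) = √(1/(√(2182157 + 2075966)) + (1002 + 2*(-1499))) = √(1/(√4258123) + (1002 - 2998)) = √(√4258123/4258123 - 1996) = √(-1996 + √4258123/4258123)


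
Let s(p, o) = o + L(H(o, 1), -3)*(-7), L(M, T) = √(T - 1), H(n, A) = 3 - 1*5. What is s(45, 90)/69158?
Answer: 45/34579 - 7*I/34579 ≈ 0.0013014 - 0.00020244*I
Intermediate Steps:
H(n, A) = -2 (H(n, A) = 3 - 5 = -2)
L(M, T) = √(-1 + T)
s(p, o) = o - 14*I (s(p, o) = o + √(-1 - 3)*(-7) = o + √(-4)*(-7) = o + (2*I)*(-7) = o - 14*I)
s(45, 90)/69158 = (90 - 14*I)/69158 = (90 - 14*I)*(1/69158) = 45/34579 - 7*I/34579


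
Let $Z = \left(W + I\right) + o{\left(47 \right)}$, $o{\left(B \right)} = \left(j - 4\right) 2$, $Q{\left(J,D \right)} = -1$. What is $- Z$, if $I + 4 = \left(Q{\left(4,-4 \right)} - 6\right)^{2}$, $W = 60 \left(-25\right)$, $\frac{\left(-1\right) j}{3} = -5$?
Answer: $1433$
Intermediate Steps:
$j = 15$ ($j = \left(-3\right) \left(-5\right) = 15$)
$o{\left(B \right)} = 22$ ($o{\left(B \right)} = \left(15 - 4\right) 2 = 11 \cdot 2 = 22$)
$W = -1500$
$I = 45$ ($I = -4 + \left(-1 - 6\right)^{2} = -4 + \left(-7\right)^{2} = -4 + 49 = 45$)
$Z = -1433$ ($Z = \left(-1500 + 45\right) + 22 = -1455 + 22 = -1433$)
$- Z = \left(-1\right) \left(-1433\right) = 1433$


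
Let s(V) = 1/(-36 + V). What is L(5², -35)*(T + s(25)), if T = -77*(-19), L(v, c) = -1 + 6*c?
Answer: -3395412/11 ≈ -3.0867e+5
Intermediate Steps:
T = 1463
L(5², -35)*(T + s(25)) = (-1 + 6*(-35))*(1463 + 1/(-36 + 25)) = (-1 - 210)*(1463 + 1/(-11)) = -211*(1463 - 1/11) = -211*16092/11 = -3395412/11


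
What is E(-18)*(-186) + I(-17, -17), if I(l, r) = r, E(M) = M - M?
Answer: -17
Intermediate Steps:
E(M) = 0
E(-18)*(-186) + I(-17, -17) = 0*(-186) - 17 = 0 - 17 = -17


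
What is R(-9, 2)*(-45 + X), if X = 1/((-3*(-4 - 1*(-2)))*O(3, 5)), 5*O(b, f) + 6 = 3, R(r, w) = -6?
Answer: 815/3 ≈ 271.67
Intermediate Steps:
O(b, f) = -⅗ (O(b, f) = -6/5 + (⅕)*3 = -6/5 + ⅗ = -⅗)
X = -5/18 (X = 1/(-3*(-4 - 1*(-2))*(-⅗)) = 1/(-3*(-4 + 2)*(-⅗)) = 1/(-3*(-2)*(-⅗)) = 1/(6*(-⅗)) = 1/(-18/5) = -5/18 ≈ -0.27778)
R(-9, 2)*(-45 + X) = -6*(-45 - 5/18) = -6*(-815/18) = 815/3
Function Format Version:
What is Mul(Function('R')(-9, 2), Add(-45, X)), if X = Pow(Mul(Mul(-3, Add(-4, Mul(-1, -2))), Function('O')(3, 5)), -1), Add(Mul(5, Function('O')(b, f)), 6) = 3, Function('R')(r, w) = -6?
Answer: Rational(815, 3) ≈ 271.67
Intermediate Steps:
Function('O')(b, f) = Rational(-3, 5) (Function('O')(b, f) = Add(Rational(-6, 5), Mul(Rational(1, 5), 3)) = Add(Rational(-6, 5), Rational(3, 5)) = Rational(-3, 5))
X = Rational(-5, 18) (X = Pow(Mul(Mul(-3, Add(-4, Mul(-1, -2))), Rational(-3, 5)), -1) = Pow(Mul(Mul(-3, Add(-4, 2)), Rational(-3, 5)), -1) = Pow(Mul(Mul(-3, -2), Rational(-3, 5)), -1) = Pow(Mul(6, Rational(-3, 5)), -1) = Pow(Rational(-18, 5), -1) = Rational(-5, 18) ≈ -0.27778)
Mul(Function('R')(-9, 2), Add(-45, X)) = Mul(-6, Add(-45, Rational(-5, 18))) = Mul(-6, Rational(-815, 18)) = Rational(815, 3)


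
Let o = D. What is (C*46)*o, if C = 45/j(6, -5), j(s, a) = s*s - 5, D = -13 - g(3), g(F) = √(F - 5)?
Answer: -26910/31 - 2070*I*√2/31 ≈ -868.06 - 94.433*I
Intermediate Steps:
g(F) = √(-5 + F)
D = -13 - I*√2 (D = -13 - √(-5 + 3) = -13 - √(-2) = -13 - I*√2 ≈ -13.0 - 1.4142*I)
j(s, a) = -5 + s² (j(s, a) = s² - 5 = -5 + s²)
o = -13 - I*√2 ≈ -13.0 - 1.4142*I
C = 45/31 (C = 45/(-5 + 6²) = 45/(-5 + 36) = 45/31 ≈ 1.4516)
(C*46)*o = ((45/31)*46)*(-13 - I*√2) = 2070*(-13 - I*√2)/31 = -26910/31 - 2070*I*√2/31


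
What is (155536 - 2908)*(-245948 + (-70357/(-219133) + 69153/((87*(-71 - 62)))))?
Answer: -4532594610025530888/120742283 ≈ -3.7539e+10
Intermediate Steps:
(155536 - 2908)*(-245948 + (-70357/(-219133) + 69153/((87*(-71 - 62))))) = 152628*(-245948 + (-70357*(-1/219133) + 69153/((87*(-133))))) = 152628*(-245948 + (70357/219133 + 69153/(-11571))) = 152628*(-245948 + (70357/219133 + 69153*(-1/11571))) = 152628*(-245948 + (70357/219133 - 3293/551)) = 152628*(-245948 - 682838262/120742283) = 152628*(-29697005857546/120742283) = -4532594610025530888/120742283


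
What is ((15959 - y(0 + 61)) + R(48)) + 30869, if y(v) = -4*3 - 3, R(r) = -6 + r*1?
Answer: 46885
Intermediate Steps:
R(r) = -6 + r
y(v) = -15 (y(v) = -12 - 3 = -15)
((15959 - y(0 + 61)) + R(48)) + 30869 = ((15959 - 1*(-15)) + (-6 + 48)) + 30869 = ((15959 + 15) + 42) + 30869 = (15974 + 42) + 30869 = 16016 + 30869 = 46885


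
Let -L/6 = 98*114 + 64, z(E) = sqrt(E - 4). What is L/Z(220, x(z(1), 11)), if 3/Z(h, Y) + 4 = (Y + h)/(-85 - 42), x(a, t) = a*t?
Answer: 16359616/127 + 247192*I*sqrt(3)/127 ≈ 1.2882e+5 + 3371.3*I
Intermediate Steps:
z(E) = sqrt(-4 + E)
Z(h, Y) = 3/(-4 - Y/127 - h/127) (Z(h, Y) = 3/(-4 + (Y + h)/(-85 - 42)) = 3/(-4 + (Y + h)/(-127)) = 3/(-4 + (Y + h)*(-1/127)) = 3/(-4 + (-Y/127 - h/127)) = 3/(-4 - Y/127 - h/127))
L = -67416 (L = -6*(98*114 + 64) = -6*(11172 + 64) = -6*11236 = -67416)
L/Z(220, x(z(1), 11)) = -(-16359616/127 - 247192*sqrt(-4 + 1)/127) = -(-16359616/127 - 247192*I*sqrt(3)/127) = -67416*(-728/381 - 11*I*sqrt(3)/381) = 16359616/127 + 247192*I*sqrt(3)/127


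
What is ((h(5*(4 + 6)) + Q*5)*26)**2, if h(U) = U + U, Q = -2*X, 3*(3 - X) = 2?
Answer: 35760400/9 ≈ 3.9734e+6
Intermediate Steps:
X = 7/3 (X = 3 - 1/3*2 = 3 - 2/3 = 7/3 ≈ 2.3333)
Q = -14/3 (Q = -2*7/3 = -14/3 ≈ -4.6667)
h(U) = 2*U
((h(5*(4 + 6)) + Q*5)*26)**2 = ((2*(5*(4 + 6)) - 14/3*5)*26)**2 = ((2*(5*10) - 70/3)*26)**2 = ((2*50 - 70/3)*26)**2 = ((100 - 70/3)*26)**2 = ((230/3)*26)**2 = (5980/3)**2 = 35760400/9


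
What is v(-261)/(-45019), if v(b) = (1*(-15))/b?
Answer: -5/3916653 ≈ -1.2766e-6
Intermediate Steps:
v(b) = -15/b
v(-261)/(-45019) = -15/(-261)/(-45019) = -15*(-1/261)*(-1/45019) = (5/87)*(-1/45019) = -5/3916653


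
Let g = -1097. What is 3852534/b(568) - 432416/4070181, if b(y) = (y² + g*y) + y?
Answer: -2635032329453/203443927104 ≈ -12.952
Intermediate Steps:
b(y) = y² - 1096*y (b(y) = (y² - 1097*y) + y = y² - 1096*y)
3852534/b(568) - 432416/4070181 = 3852534/((568*(-1096 + 568))) - 432416/4070181 = 3852534/((568*(-528))) - 432416*1/4070181 = 3852534/(-299904) - 432416/4070181 = 3852534*(-1/299904) - 432416/4070181 = -642089/49984 - 432416/4070181 = -2635032329453/203443927104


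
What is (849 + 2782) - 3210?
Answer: 421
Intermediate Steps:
(849 + 2782) - 3210 = 3631 - 3210 = 421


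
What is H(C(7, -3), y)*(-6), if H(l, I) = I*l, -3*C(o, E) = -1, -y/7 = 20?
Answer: 280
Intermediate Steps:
y = -140 (y = -7*20 = -140)
C(o, E) = 1/3 (C(o, E) = -1/3*(-1) = 1/3)
H(C(7, -3), y)*(-6) = -140*1/3*(-6) = -140/3*(-6) = 280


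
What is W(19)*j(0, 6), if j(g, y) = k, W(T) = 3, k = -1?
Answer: -3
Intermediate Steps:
j(g, y) = -1
W(19)*j(0, 6) = 3*(-1) = -3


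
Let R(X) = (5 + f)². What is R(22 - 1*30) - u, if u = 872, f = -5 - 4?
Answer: -856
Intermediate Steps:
f = -9
R(X) = 16 (R(X) = (5 - 9)² = (-4)² = 16)
R(22 - 1*30) - u = 16 - 1*872 = 16 - 872 = -856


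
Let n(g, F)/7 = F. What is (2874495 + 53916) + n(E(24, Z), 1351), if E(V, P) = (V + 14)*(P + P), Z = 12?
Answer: 2937868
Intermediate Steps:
E(V, P) = 2*P*(14 + V) (E(V, P) = (14 + V)*(2*P) = 2*P*(14 + V))
n(g, F) = 7*F
(2874495 + 53916) + n(E(24, Z), 1351) = (2874495 + 53916) + 7*1351 = 2928411 + 9457 = 2937868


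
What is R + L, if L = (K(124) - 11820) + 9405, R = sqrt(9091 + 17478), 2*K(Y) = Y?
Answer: -2190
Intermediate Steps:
K(Y) = Y/2
R = 163 (R = sqrt(26569) = 163)
L = -2353 (L = ((1/2)*124 - 11820) + 9405 = (62 - 11820) + 9405 = -11758 + 9405 = -2353)
R + L = 163 - 2353 = -2190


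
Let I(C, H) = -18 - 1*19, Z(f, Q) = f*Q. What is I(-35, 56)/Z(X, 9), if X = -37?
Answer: ⅑ ≈ 0.11111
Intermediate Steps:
Z(f, Q) = Q*f
I(C, H) = -37 (I(C, H) = -18 - 19 = -37)
I(-35, 56)/Z(X, 9) = -37/(9*(-37)) = -37/(-333) = -37*(-1/333) = ⅑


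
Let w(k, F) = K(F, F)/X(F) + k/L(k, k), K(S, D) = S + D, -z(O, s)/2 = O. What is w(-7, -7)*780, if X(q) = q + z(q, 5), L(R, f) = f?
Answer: -780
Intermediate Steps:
z(O, s) = -2*O
K(S, D) = D + S
X(q) = -q (X(q) = q - 2*q = -q)
w(k, F) = -1 (w(k, F) = (F + F)/((-F)) + k/k = (2*F)*(-1/F) + 1 = -2 + 1 = -1)
w(-7, -7)*780 = -1*780 = -780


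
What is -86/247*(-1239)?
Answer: 106554/247 ≈ 431.39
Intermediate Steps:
-86/247*(-1239) = 106554/247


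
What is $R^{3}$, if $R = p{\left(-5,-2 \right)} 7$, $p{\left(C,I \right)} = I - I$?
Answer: $0$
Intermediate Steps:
$p{\left(C,I \right)} = 0$
$R = 0$ ($R = 0 \cdot 7 = 0$)
$R^{3} = 0^{3} = 0$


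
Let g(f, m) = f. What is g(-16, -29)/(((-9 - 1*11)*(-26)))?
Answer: -2/65 ≈ -0.030769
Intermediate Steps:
g(-16, -29)/(((-9 - 1*11)*(-26))) = -16*(-1/(26*(-9 - 1*11))) = -16*(-1/(26*(-9 - 11))) = -16/((-20*(-26))) = -16/520 = -16*1/520 = -2/65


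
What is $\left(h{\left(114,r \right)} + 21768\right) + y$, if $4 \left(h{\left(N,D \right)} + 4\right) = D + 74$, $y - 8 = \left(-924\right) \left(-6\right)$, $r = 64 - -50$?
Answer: $27363$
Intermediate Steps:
$r = 114$ ($r = 64 + 50 = 114$)
$y = 5552$ ($y = 8 - -5544 = 8 + 5544 = 5552$)
$h{\left(N,D \right)} = \frac{29}{2} + \frac{D}{4}$ ($h{\left(N,D \right)} = -4 + \frac{D + 74}{4} = -4 + \frac{74 + D}{4} = -4 + \left(\frac{37}{2} + \frac{D}{4}\right) = \frac{29}{2} + \frac{D}{4}$)
$\left(h{\left(114,r \right)} + 21768\right) + y = \left(\left(\frac{29}{2} + \frac{1}{4} \cdot 114\right) + 21768\right) + 5552 = \left(\left(\frac{29}{2} + \frac{57}{2}\right) + 21768\right) + 5552 = \left(43 + 21768\right) + 5552 = 21811 + 5552 = 27363$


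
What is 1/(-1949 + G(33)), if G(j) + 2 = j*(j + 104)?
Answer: 1/2570 ≈ 0.00038911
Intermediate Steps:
G(j) = -2 + j*(104 + j) (G(j) = -2 + j*(j + 104) = -2 + j*(104 + j))
1/(-1949 + G(33)) = 1/(-1949 + (-2 + 33² + 104*33)) = 1/(-1949 + (-2 + 1089 + 3432)) = 1/(-1949 + 4519) = 1/2570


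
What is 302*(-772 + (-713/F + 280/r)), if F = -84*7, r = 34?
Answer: -1150993121/4998 ≈ -2.3029e+5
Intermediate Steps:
F = -588
302*(-772 + (-713/F + 280/r)) = 302*(-772 + (-713/(-588) + 280/34)) = 302*(-772 + (-713*(-1/588) + 280*(1/34))) = 302*(-772 + (713/588 + 140/17)) = 302*(-772 + 94441/9996) = 302*(-7622471/9996) = -1150993121/4998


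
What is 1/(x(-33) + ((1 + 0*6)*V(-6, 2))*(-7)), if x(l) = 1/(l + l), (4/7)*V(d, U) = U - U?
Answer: -66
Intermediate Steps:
V(d, U) = 0 (V(d, U) = 7*(U - U)/4 = (7/4)*0 = 0)
x(l) = 1/(2*l)
1/(x(-33) + ((1 + 0*6)*V(-6, 2))*(-7)) = 1/((½)/(-33) + ((1 + 0*6)*0)*(-7)) = 1/((½)*(-1/33) + ((1 + 0)*0)*(-7)) = 1/(-1/66 + (1*0)*(-7)) = 1/(-1/66 + 0*(-7)) = 1/(-1/66 + 0) = 1/(-1/66) = -66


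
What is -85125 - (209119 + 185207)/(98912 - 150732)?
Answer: -2205391587/25910 ≈ -85117.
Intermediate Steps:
-85125 - (209119 + 185207)/(98912 - 150732) = -85125 - 394326/(-51820) = -85125 - 394326*(-1)/51820 = -85125 - 1*(-197163/25910) = -85125 + 197163/25910 = -2205391587/25910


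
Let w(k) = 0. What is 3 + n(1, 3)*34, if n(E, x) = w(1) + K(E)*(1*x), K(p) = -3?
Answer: -303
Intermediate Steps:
n(E, x) = -3*x (n(E, x) = 0 - 3*x = -3*x)
3 + n(1, 3)*34 = 3 - 3*3*34 = 3 - 9*34 = 3 - 306 = -303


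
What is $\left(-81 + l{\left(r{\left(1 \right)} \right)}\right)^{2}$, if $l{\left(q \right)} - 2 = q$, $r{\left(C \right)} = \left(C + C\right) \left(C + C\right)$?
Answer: $5625$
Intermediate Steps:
$r{\left(C \right)} = 4 C^{2}$ ($r{\left(C \right)} = 2 C 2 C = 4 C^{2}$)
$l{\left(q \right)} = 2 + q$
$\left(-81 + l{\left(r{\left(1 \right)} \right)}\right)^{2} = \left(-81 + \left(2 + 4 \cdot 1^{2}\right)\right)^{2} = \left(-81 + \left(2 + 4 \cdot 1\right)\right)^{2} = \left(-81 + \left(2 + 4\right)\right)^{2} = \left(-81 + 6\right)^{2} = \left(-75\right)^{2} = 5625$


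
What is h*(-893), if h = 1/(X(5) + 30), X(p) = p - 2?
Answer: -893/33 ≈ -27.061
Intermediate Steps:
X(p) = -2 + p
h = 1/33 (h = 1/((-2 + 5) + 30) = 1/(3 + 30) = 1/33 ≈ 0.030303)
h*(-893) = (1/33)*(-893) = -893/33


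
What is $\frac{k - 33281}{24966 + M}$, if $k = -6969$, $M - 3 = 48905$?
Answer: $- \frac{20125}{36937} \approx -0.54485$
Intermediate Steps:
$M = 48908$ ($M = 3 + 48905 = 48908$)
$\frac{k - 33281}{24966 + M} = \frac{-6969 - 33281}{24966 + 48908} = - \frac{40250}{73874} = \left(-40250\right) \frac{1}{73874} = - \frac{20125}{36937}$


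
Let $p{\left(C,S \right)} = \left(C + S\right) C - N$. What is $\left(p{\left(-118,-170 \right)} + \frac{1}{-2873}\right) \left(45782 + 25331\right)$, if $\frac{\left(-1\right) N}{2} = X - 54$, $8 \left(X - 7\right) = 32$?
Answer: $\frac{6925620614689}{2873} \approx 2.4106 \cdot 10^{9}$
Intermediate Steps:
$X = 11$ ($X = 7 + \frac{1}{8} \cdot 32 = 7 + 4 = 11$)
$N = 86$ ($N = - 2 \left(11 - 54\right) = \left(-2\right) \left(-43\right) = 86$)
$p{\left(C,S \right)} = -86 + C \left(C + S\right)$ ($p{\left(C,S \right)} = \left(C + S\right) C - 86 = C \left(C + S\right) - 86 = -86 + C \left(C + S\right)$)
$\left(p{\left(-118,-170 \right)} + \frac{1}{-2873}\right) \left(45782 + 25331\right) = \left(\left(-86 + \left(-118\right)^{2} - -20060\right) + \frac{1}{-2873}\right) \left(45782 + 25331\right) = \left(\left(-86 + 13924 + 20060\right) - \frac{1}{2873}\right) 71113 = \left(33898 - \frac{1}{2873}\right) 71113 = \frac{97388953}{2873} \cdot 71113 = \frac{6925620614689}{2873}$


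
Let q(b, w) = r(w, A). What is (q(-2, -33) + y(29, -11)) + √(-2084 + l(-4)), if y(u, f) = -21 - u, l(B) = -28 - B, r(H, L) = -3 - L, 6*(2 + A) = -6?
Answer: -50 + 2*I*√527 ≈ -50.0 + 45.913*I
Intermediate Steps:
A = -3 (A = -2 + (⅙)*(-6) = -2 - 1 = -3)
q(b, w) = 0 (q(b, w) = -3 - 1*(-3) = -3 + 3 = 0)
(q(-2, -33) + y(29, -11)) + √(-2084 + l(-4)) = (0 + (-21 - 1*29)) + √(-2084 + (-28 - 1*(-4))) = (0 + (-21 - 29)) + √(-2084 + (-28 + 4)) = (0 - 50) + √(-2084 - 24) = -50 + √(-2108) = -50 + 2*I*√527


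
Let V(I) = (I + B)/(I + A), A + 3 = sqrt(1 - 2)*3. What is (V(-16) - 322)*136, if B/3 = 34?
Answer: -8212632/185 - 17544*I/185 ≈ -44393.0 - 94.832*I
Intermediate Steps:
B = 102 (B = 3*34 = 102)
A = -3 + 3*I (A = -3 + sqrt(1 - 2)*3 = -3 + sqrt(-1)*3 = -3 + I*3 = -3 + 3*I ≈ -3.0 + 3.0*I)
V(I) = (102 + I)/(-3 + I + 3*I) (V(I) = (I + 102)/(I + (-3 + 3*I)) = (102 + I)/(-3 + I + 3*I))
(V(-16) - 322)*136 = ((102 - 16)/(-3 - 16 + 3*I) - 322)*136 = (86/(-19 + 3*I) - 322)*136 = (((-19 - 3*I)/370)*86 - 322)*136 = (43*(-19 - 3*I)/185 - 322)*136 = (-322 + 43*(-19 - 3*I)/185)*136 = -43792 + 5848*(-19 - 3*I)/185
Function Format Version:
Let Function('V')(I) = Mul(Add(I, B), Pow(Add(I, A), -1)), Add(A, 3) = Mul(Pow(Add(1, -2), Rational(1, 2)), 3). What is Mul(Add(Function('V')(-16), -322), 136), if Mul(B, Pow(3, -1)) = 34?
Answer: Add(Rational(-8212632, 185), Mul(Rational(-17544, 185), I)) ≈ Add(-44393., Mul(-94.832, I))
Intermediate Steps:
B = 102 (B = Mul(3, 34) = 102)
A = Add(-3, Mul(3, I)) (A = Add(-3, Mul(Pow(Add(1, -2), Rational(1, 2)), 3)) = Add(-3, Mul(Pow(-1, Rational(1, 2)), 3)) = Add(-3, Mul(I, 3)) = Add(-3, Mul(3, I)) ≈ Add(-3.0000, Mul(3.0000, I)))
Function('V')(I) = Mul(Pow(Add(-3, I, Mul(3, I)), -1), Add(102, I)) (Function('V')(I) = Mul(Add(I, 102), Pow(Add(I, Add(-3, Mul(3, I))), -1)) = Mul(Add(102, I), Pow(Add(-3, I, Mul(3, I)), -1)) = Mul(Pow(Add(-3, I, Mul(3, I)), -1), Add(102, I)))
Mul(Add(Function('V')(-16), -322), 136) = Mul(Add(Mul(Pow(Add(-3, -16, Mul(3, I)), -1), Add(102, -16)), -322), 136) = Mul(Add(Mul(Pow(Add(-19, Mul(3, I)), -1), 86), -322), 136) = Mul(Add(Mul(Mul(Rational(1, 370), Add(-19, Mul(-3, I))), 86), -322), 136) = Mul(Add(Mul(Rational(43, 185), Add(-19, Mul(-3, I))), -322), 136) = Mul(Add(-322, Mul(Rational(43, 185), Add(-19, Mul(-3, I)))), 136) = Add(-43792, Mul(Rational(5848, 185), Add(-19, Mul(-3, I))))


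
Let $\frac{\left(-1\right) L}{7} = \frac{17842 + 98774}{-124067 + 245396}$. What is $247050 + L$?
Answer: $\frac{9991171046}{40443} \approx 2.4704 \cdot 10^{5}$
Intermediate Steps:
$L = - \frac{272104}{40443}$ ($L = - 7 \frac{17842 + 98774}{-124067 + 245396} = - 7 \cdot \frac{116616}{121329} = - 7 \cdot 116616 \cdot \frac{1}{121329} = \left(-7\right) \frac{38872}{40443} = - \frac{272104}{40443} \approx -6.7281$)
$247050 + L = 247050 - \frac{272104}{40443} = \frac{9991171046}{40443}$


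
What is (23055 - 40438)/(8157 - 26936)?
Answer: 17383/18779 ≈ 0.92566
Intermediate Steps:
(23055 - 40438)/(8157 - 26936) = -17383/(-18779) = -17383*(-1/18779) = 17383/18779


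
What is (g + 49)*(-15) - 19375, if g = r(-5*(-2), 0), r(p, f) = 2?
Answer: -20140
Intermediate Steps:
g = 2
(g + 49)*(-15) - 19375 = (2 + 49)*(-15) - 19375 = 51*(-15) - 19375 = -765 - 19375 = -20140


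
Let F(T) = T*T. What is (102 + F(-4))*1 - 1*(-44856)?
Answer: 44974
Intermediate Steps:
F(T) = T²
(102 + F(-4))*1 - 1*(-44856) = (102 + (-4)²)*1 - 1*(-44856) = (102 + 16)*1 + 44856 = 118*1 + 44856 = 118 + 44856 = 44974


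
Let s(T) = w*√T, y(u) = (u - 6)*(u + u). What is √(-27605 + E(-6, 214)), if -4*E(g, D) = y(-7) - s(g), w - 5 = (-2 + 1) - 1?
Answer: √(-110602 + 3*I*√6)/2 ≈ 0.005524 + 166.28*I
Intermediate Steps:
w = 3 (w = 5 + ((-2 + 1) - 1) = 5 + (-1 - 1) = 5 - 2 = 3)
y(u) = 2*u*(-6 + u) (y(u) = (-6 + u)*(2*u) = 2*u*(-6 + u))
s(T) = 3*√T
E(g, D) = -91/2 + 3*√g/4 (E(g, D) = -(2*(-7)*(-6 - 7) - 3*√g)/4 = -(2*(-7)*(-13) - 3*√g)/4 = -(182 - 3*√g)/4 = -91/2 + 3*√g/4)
√(-27605 + E(-6, 214)) = √(-27605 + (-91/2 + 3*√(-6)/4)) = √(-27605 + (-91/2 + 3*(I*√6)/4)) = √(-27605 + (-91/2 + 3*I*√6/4)) = √(-55301/2 + 3*I*√6/4)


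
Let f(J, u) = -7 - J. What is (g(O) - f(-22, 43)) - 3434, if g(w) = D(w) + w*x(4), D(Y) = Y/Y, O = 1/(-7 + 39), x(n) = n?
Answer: -27583/8 ≈ -3447.9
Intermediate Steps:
O = 1/32 ≈ 0.031250
D(Y) = 1
g(w) = 1 + 4*w (g(w) = 1 + w*4 = 1 + 4*w)
(g(O) - f(-22, 43)) - 3434 = ((1 + 4*(1/32)) - (-7 - 1*(-22))) - 3434 = ((1 + 1/8) - (-7 + 22)) - 3434 = (9/8 - 1*15) - 3434 = (9/8 - 15) - 3434 = -111/8 - 3434 = -27583/8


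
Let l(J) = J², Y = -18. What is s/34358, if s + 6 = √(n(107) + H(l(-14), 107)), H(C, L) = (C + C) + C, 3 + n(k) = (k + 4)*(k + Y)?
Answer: -3/17179 + 2*√654/17179 ≈ 0.0028027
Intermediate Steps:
n(k) = -3 + (-18 + k)*(4 + k) (n(k) = -3 + (k + 4)*(k - 18) = -3 + (4 + k)*(-18 + k) = -3 + (-18 + k)*(4 + k))
H(C, L) = 3*C (H(C, L) = 2*C + C = 3*C)
s = -6 + 4*√654 (s = -6 + √((-75 + 107² - 14*107) + 3*(-14)²) = -6 + √((-75 + 11449 - 1498) + 3*196) = -6 + √(9876 + 588) = -6 + √10464 = -6 + 4*√654 ≈ 96.294)
s/34358 = (-6 + 4*√654)/34358 = (-6 + 4*√654)*(1/34358) = -3/17179 + 2*√654/17179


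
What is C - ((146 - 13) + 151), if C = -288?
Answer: -572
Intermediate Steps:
C - ((146 - 13) + 151) = -288 - ((146 - 13) + 151) = -288 - (133 + 151) = -288 - 1*284 = -288 - 284 = -572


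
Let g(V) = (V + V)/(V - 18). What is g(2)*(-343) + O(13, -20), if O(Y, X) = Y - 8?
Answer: 363/4 ≈ 90.750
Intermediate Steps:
O(Y, X) = -8 + Y
g(V) = 2*V/(-18 + V) (g(V) = (2*V)/(-18 + V) = 2*V/(-18 + V))
g(2)*(-343) + O(13, -20) = (2*2/(-18 + 2))*(-343) + (-8 + 13) = (2*2/(-16))*(-343) + 5 = (2*2*(-1/16))*(-343) + 5 = -1/4*(-343) + 5 = 343/4 + 5 = 363/4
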